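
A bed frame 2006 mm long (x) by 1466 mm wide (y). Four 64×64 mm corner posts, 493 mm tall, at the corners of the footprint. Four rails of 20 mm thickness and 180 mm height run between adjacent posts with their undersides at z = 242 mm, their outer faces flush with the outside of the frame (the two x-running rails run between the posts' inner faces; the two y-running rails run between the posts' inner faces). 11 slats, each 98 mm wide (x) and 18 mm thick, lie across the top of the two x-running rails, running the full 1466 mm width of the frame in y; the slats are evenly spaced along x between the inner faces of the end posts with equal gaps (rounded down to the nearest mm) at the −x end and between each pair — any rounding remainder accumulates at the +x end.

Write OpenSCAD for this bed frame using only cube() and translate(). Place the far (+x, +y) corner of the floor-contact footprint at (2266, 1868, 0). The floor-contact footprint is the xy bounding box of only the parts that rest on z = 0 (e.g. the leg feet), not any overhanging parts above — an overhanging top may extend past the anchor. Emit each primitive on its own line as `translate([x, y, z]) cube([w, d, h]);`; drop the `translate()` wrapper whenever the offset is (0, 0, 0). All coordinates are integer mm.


translate([260, 402, 0]) cube([64, 64, 493]);
translate([260, 1804, 0]) cube([64, 64, 493]);
translate([2202, 402, 0]) cube([64, 64, 493]);
translate([2202, 1804, 0]) cube([64, 64, 493]);
translate([324, 402, 242]) cube([1878, 20, 180]);
translate([324, 1848, 242]) cube([1878, 20, 180]);
translate([260, 466, 242]) cube([20, 1338, 180]);
translate([2246, 466, 242]) cube([20, 1338, 180]);
translate([390, 402, 422]) cube([98, 1466, 18]);
translate([554, 402, 422]) cube([98, 1466, 18]);
translate([718, 402, 422]) cube([98, 1466, 18]);
translate([882, 402, 422]) cube([98, 1466, 18]);
translate([1046, 402, 422]) cube([98, 1466, 18]);
translate([1210, 402, 422]) cube([98, 1466, 18]);
translate([1374, 402, 422]) cube([98, 1466, 18]);
translate([1538, 402, 422]) cube([98, 1466, 18]);
translate([1702, 402, 422]) cube([98, 1466, 18]);
translate([1866, 402, 422]) cube([98, 1466, 18]);
translate([2030, 402, 422]) cube([98, 1466, 18]);


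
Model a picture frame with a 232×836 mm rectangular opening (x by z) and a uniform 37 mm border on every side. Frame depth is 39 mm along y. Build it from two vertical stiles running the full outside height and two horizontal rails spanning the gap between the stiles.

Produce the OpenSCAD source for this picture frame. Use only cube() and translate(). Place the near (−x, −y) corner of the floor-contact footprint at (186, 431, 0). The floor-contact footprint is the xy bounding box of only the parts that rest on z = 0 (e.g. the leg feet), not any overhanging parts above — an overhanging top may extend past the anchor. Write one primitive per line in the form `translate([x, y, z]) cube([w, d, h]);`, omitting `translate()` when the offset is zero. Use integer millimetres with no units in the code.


translate([186, 431, 0]) cube([37, 39, 910]);
translate([455, 431, 0]) cube([37, 39, 910]);
translate([223, 431, 0]) cube([232, 39, 37]);
translate([223, 431, 873]) cube([232, 39, 37]);


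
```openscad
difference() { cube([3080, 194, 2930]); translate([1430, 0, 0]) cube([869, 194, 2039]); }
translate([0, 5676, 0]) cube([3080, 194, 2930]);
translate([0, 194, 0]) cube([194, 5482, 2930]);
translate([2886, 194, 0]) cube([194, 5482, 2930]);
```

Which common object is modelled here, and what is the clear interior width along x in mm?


A single room. The interior width is 2692 mm.

Four walls enclosing a rectangle with a door in the front wall — a room. Outside width 3080 minus two 194 mm walls gives 2692 mm.


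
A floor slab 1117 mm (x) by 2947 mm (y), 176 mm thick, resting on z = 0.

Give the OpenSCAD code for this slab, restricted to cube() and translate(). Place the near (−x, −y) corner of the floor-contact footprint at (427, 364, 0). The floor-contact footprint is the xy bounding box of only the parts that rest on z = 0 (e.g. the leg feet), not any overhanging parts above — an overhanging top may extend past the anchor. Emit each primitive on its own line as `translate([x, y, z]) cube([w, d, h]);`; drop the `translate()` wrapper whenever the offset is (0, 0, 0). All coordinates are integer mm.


translate([427, 364, 0]) cube([1117, 2947, 176]);


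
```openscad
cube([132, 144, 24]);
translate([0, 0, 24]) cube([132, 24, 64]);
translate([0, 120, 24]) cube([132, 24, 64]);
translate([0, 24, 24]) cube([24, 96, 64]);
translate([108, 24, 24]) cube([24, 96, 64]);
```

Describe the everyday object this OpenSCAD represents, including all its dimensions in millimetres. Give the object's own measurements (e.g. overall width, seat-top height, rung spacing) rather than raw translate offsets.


An open-topped rectangular box: outside dimensions 132×144×88 mm, with a uniform wall and base thickness of 24 mm. The base is a full 132×144 slab on the floor; four walls sit on top of the base. The front and back walls (the −y and +y sides) span the full width; the two side walls fit between them.


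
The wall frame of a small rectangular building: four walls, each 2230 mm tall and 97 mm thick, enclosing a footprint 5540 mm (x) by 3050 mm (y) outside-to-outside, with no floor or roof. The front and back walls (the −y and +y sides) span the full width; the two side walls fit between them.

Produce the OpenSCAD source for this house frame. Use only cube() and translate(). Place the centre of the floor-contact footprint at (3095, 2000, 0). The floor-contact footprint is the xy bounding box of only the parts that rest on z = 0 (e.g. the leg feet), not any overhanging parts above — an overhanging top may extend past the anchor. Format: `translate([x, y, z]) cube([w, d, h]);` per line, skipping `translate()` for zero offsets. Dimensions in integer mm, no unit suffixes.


translate([325, 475, 0]) cube([5540, 97, 2230]);
translate([325, 3428, 0]) cube([5540, 97, 2230]);
translate([325, 572, 0]) cube([97, 2856, 2230]);
translate([5768, 572, 0]) cube([97, 2856, 2230]);


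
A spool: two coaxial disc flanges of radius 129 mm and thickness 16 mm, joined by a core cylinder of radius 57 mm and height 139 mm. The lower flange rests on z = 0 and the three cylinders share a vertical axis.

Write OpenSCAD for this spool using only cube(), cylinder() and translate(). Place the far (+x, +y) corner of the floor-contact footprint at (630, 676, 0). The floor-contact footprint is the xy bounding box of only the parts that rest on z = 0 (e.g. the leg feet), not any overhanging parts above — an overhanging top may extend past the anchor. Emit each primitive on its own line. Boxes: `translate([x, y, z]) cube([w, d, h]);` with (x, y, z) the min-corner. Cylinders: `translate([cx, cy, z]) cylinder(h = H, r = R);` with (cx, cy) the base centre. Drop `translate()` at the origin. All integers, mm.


translate([501, 547, 0]) cylinder(h = 16, r = 129);
translate([501, 547, 16]) cylinder(h = 139, r = 57);
translate([501, 547, 155]) cylinder(h = 16, r = 129);


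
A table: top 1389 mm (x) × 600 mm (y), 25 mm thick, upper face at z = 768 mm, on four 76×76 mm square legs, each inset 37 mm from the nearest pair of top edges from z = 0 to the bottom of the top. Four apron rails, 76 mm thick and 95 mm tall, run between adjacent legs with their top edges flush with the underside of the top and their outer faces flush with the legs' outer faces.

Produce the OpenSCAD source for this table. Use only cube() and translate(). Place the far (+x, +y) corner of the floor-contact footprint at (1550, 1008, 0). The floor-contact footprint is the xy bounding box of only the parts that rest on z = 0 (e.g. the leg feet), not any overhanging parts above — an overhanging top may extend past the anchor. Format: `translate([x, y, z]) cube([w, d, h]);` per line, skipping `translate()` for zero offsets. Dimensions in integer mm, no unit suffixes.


translate([198, 445, 743]) cube([1389, 600, 25]);
translate([235, 482, 0]) cube([76, 76, 743]);
translate([1474, 482, 0]) cube([76, 76, 743]);
translate([235, 932, 0]) cube([76, 76, 743]);
translate([1474, 932, 0]) cube([76, 76, 743]);
translate([311, 482, 648]) cube([1163, 76, 95]);
translate([311, 932, 648]) cube([1163, 76, 95]);
translate([235, 558, 648]) cube([76, 374, 95]);
translate([1474, 558, 648]) cube([76, 374, 95]);


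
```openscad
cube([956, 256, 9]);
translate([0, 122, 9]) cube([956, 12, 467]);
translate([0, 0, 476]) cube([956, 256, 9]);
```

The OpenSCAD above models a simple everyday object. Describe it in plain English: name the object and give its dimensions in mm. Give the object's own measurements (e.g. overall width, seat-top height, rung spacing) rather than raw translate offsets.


An I-beam lying along x, 956 mm long. Overall section height 485 mm. Two flanges 256 mm wide (y) and 9 mm thick, one on the floor and one at the top; a web 12 mm thick runs between them, centred on the flange width.


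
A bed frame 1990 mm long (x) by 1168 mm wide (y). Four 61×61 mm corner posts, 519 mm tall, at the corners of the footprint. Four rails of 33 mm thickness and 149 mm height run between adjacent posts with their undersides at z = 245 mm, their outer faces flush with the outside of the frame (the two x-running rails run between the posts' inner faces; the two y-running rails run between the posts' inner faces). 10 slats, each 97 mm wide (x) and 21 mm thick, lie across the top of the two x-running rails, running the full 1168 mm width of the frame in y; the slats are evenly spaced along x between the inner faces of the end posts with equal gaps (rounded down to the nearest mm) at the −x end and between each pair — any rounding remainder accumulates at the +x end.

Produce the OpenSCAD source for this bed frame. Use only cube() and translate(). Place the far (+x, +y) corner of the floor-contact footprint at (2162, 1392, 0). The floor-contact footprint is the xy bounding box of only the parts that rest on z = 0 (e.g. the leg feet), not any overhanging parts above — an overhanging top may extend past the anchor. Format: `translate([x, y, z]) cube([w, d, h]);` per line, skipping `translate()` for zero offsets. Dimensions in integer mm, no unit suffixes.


translate([172, 224, 0]) cube([61, 61, 519]);
translate([172, 1331, 0]) cube([61, 61, 519]);
translate([2101, 224, 0]) cube([61, 61, 519]);
translate([2101, 1331, 0]) cube([61, 61, 519]);
translate([233, 224, 245]) cube([1868, 33, 149]);
translate([233, 1359, 245]) cube([1868, 33, 149]);
translate([172, 285, 245]) cube([33, 1046, 149]);
translate([2129, 285, 245]) cube([33, 1046, 149]);
translate([314, 224, 394]) cube([97, 1168, 21]);
translate([492, 224, 394]) cube([97, 1168, 21]);
translate([670, 224, 394]) cube([97, 1168, 21]);
translate([848, 224, 394]) cube([97, 1168, 21]);
translate([1026, 224, 394]) cube([97, 1168, 21]);
translate([1204, 224, 394]) cube([97, 1168, 21]);
translate([1382, 224, 394]) cube([97, 1168, 21]);
translate([1560, 224, 394]) cube([97, 1168, 21]);
translate([1738, 224, 394]) cube([97, 1168, 21]);
translate([1916, 224, 394]) cube([97, 1168, 21]);


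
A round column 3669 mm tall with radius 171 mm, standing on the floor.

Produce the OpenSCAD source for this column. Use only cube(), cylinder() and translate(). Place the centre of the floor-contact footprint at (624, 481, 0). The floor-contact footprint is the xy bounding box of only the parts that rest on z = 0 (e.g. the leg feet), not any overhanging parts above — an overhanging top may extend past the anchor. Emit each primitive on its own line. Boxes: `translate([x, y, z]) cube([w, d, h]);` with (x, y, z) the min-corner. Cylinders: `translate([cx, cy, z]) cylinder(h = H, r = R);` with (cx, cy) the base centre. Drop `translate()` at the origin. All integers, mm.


translate([624, 481, 0]) cylinder(h = 3669, r = 171);


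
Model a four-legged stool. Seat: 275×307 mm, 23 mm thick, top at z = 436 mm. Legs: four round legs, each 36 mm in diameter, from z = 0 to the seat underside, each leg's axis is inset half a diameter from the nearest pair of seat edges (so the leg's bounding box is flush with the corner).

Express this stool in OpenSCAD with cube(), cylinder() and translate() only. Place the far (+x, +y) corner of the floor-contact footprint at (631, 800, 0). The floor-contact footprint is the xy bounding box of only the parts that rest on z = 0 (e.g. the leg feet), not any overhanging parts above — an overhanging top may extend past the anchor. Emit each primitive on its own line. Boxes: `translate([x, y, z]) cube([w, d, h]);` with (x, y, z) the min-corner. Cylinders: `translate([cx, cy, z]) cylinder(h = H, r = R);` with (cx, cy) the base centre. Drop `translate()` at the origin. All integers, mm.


// leg_h = 436 - 23 = 413
translate([356, 493, 413]) cube([275, 307, 23]);
translate([374, 511, 0]) cylinder(h = 413, r = 18);
translate([613, 511, 0]) cylinder(h = 413, r = 18);
translate([374, 782, 0]) cylinder(h = 413, r = 18);
translate([613, 782, 0]) cylinder(h = 413, r = 18);


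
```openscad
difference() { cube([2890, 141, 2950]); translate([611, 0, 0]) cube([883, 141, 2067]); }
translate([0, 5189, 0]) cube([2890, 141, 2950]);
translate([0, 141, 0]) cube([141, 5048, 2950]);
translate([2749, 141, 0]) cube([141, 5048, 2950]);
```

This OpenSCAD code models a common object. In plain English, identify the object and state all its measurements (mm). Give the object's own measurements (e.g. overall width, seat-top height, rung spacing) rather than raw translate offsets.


A single room: four walls, each 2950 mm tall and 141 mm thick, enclosing an outside footprint 2890×5330 mm (x × y), no floor or roof. The front and back walls (−y and +y sides) run the full x-width; the side walls fit between their inner faces. A door opening 883 mm wide and 2067 mm tall is cut through the front wall from the floor up, its −x edge 611 mm from the wall's −x end.


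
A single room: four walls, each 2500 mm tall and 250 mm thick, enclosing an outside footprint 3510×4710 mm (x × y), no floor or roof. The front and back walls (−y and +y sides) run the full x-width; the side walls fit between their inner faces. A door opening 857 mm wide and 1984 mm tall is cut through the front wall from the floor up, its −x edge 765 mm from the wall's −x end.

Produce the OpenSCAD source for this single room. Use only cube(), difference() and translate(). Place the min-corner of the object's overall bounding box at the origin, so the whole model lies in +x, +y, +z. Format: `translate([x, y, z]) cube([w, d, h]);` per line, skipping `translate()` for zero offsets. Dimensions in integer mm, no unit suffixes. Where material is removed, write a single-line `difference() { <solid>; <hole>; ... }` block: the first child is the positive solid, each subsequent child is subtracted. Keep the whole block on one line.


difference() { cube([3510, 250, 2500]); translate([765, 0, 0]) cube([857, 250, 1984]); }
translate([0, 4460, 0]) cube([3510, 250, 2500]);
translate([0, 250, 0]) cube([250, 4210, 2500]);
translate([3260, 250, 0]) cube([250, 4210, 2500]);


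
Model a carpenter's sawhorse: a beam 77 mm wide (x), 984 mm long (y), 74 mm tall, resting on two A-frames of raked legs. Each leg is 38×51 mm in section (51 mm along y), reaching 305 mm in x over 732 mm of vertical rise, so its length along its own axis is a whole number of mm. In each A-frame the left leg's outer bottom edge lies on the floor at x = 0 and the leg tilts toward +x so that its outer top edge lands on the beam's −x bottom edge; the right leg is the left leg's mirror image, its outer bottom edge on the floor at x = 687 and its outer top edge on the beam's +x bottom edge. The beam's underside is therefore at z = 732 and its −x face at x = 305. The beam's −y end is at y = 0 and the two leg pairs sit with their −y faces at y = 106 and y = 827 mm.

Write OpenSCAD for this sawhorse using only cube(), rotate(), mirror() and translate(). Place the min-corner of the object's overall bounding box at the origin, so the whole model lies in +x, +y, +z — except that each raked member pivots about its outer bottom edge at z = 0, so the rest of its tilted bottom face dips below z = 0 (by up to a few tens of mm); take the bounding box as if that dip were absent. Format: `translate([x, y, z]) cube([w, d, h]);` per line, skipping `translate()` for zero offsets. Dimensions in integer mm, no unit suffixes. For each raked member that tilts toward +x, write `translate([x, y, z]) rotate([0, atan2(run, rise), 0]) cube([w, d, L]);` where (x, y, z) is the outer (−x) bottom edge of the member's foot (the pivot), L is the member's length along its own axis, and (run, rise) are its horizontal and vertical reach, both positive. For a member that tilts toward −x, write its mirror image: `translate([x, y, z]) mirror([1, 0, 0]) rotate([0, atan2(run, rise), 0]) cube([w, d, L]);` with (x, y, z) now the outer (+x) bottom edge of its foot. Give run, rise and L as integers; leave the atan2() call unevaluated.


translate([305, 0, 732]) cube([77, 984, 74]);
translate([0, 106, 0]) rotate([0, atan2(305, 732), 0]) cube([38, 51, 793]);
translate([687, 106, 0]) mirror([1, 0, 0]) rotate([0, atan2(305, 732), 0]) cube([38, 51, 793]);
translate([0, 827, 0]) rotate([0, atan2(305, 732), 0]) cube([38, 51, 793]);
translate([687, 827, 0]) mirror([1, 0, 0]) rotate([0, atan2(305, 732), 0]) cube([38, 51, 793]);


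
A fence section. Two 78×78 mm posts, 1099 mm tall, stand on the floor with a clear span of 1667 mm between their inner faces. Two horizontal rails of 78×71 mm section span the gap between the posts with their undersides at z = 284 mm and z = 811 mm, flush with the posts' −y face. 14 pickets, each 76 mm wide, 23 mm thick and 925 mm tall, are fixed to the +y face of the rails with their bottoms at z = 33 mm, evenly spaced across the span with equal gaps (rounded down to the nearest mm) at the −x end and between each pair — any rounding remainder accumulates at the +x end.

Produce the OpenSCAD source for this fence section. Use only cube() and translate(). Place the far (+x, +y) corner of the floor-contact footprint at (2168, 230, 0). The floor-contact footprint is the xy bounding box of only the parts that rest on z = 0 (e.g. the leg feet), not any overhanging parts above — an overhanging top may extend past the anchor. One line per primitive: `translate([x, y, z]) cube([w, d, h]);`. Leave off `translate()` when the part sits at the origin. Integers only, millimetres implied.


translate([345, 152, 0]) cube([78, 78, 1099]);
translate([2090, 152, 0]) cube([78, 78, 1099]);
translate([423, 152, 284]) cube([1667, 78, 71]);
translate([423, 152, 811]) cube([1667, 78, 71]);
translate([463, 230, 33]) cube([76, 23, 925]);
translate([579, 230, 33]) cube([76, 23, 925]);
translate([695, 230, 33]) cube([76, 23, 925]);
translate([811, 230, 33]) cube([76, 23, 925]);
translate([927, 230, 33]) cube([76, 23, 925]);
translate([1043, 230, 33]) cube([76, 23, 925]);
translate([1159, 230, 33]) cube([76, 23, 925]);
translate([1275, 230, 33]) cube([76, 23, 925]);
translate([1391, 230, 33]) cube([76, 23, 925]);
translate([1507, 230, 33]) cube([76, 23, 925]);
translate([1623, 230, 33]) cube([76, 23, 925]);
translate([1739, 230, 33]) cube([76, 23, 925]);
translate([1855, 230, 33]) cube([76, 23, 925]);
translate([1971, 230, 33]) cube([76, 23, 925]);


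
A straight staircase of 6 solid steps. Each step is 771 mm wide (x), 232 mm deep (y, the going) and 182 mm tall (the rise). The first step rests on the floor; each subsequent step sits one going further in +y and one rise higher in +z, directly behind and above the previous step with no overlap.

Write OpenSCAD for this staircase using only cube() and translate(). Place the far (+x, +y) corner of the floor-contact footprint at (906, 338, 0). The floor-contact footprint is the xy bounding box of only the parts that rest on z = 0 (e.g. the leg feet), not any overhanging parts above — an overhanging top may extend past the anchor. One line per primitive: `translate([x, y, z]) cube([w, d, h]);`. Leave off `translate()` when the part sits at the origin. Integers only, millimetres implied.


translate([135, 106, 0]) cube([771, 232, 182]);
translate([135, 338, 182]) cube([771, 232, 182]);
translate([135, 570, 364]) cube([771, 232, 182]);
translate([135, 802, 546]) cube([771, 232, 182]);
translate([135, 1034, 728]) cube([771, 232, 182]);
translate([135, 1266, 910]) cube([771, 232, 182]);


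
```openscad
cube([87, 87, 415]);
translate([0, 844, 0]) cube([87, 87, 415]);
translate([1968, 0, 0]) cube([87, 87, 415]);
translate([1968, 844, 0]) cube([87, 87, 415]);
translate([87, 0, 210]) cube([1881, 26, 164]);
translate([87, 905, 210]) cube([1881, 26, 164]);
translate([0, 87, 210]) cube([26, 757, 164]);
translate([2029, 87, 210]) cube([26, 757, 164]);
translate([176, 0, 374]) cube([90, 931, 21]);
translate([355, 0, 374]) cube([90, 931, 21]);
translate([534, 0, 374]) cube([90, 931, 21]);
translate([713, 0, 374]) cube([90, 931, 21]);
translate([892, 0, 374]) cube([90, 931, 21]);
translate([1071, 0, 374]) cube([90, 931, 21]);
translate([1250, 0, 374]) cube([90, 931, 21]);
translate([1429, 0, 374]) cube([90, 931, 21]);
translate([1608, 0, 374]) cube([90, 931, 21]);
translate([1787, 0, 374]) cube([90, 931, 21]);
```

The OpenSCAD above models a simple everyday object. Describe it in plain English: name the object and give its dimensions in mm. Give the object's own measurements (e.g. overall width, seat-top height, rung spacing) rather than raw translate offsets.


A bed frame 2055 mm long (x) by 931 mm wide (y). Four 87×87 mm corner posts, 415 mm tall, at the corners of the footprint. Four rails of 26 mm thickness and 164 mm height run between adjacent posts with their undersides at z = 210 mm, their outer faces flush with the outside of the frame (the two x-running rails run between the posts' inner faces; the two y-running rails run between the posts' inner faces). 10 slats, each 90 mm wide (x) and 21 mm thick, lie across the top of the two x-running rails, running the full 931 mm width of the frame in y; along x they sit between the end posts with a 89 mm gap after the −x posts and between neighbouring slats, leaving 91 mm before the +x posts.


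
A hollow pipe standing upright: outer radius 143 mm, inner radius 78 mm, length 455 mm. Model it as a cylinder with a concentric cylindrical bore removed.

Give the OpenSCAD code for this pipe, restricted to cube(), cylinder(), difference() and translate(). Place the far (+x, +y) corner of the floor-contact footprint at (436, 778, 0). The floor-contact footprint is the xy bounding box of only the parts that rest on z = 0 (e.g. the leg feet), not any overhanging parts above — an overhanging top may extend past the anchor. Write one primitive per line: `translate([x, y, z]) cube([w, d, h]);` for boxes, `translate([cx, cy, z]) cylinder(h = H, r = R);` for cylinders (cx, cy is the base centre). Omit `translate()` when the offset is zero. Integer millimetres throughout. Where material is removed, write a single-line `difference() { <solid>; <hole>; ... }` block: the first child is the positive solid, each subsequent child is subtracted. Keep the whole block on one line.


difference() { translate([293, 635, 0]) cylinder(h = 455, r = 143); translate([293, 635, 0]) cylinder(h = 455, r = 78); }


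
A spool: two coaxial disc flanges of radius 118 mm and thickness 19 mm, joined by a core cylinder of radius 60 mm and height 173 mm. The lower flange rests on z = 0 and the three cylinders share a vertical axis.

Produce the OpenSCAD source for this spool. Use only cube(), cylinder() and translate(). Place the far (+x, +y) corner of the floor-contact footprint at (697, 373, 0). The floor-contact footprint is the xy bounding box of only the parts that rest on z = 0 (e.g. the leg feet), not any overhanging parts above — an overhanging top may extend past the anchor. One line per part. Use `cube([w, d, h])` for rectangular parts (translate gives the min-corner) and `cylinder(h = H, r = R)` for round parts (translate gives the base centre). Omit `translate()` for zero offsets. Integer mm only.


translate([579, 255, 0]) cylinder(h = 19, r = 118);
translate([579, 255, 19]) cylinder(h = 173, r = 60);
translate([579, 255, 192]) cylinder(h = 19, r = 118);


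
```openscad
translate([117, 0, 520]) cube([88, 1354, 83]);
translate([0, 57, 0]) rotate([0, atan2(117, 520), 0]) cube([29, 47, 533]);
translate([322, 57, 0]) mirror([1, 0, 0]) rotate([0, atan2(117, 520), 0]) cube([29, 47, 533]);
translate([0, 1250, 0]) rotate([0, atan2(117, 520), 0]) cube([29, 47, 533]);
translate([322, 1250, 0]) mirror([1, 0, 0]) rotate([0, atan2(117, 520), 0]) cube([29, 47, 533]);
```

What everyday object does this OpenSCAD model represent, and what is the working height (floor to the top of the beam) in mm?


A sawhorse. The overall height is 603 mm.

A beam across two mirrored pairs of raked legs — a sawhorse. The beam's underside is at z = 520 (matching the legs' vertical rise in atan2(117, 520)) and the beam is 83 mm tall, so its top is at 520 + 83 = 603 mm. The raked legs top out at the beam's underside, so that is the highest point.


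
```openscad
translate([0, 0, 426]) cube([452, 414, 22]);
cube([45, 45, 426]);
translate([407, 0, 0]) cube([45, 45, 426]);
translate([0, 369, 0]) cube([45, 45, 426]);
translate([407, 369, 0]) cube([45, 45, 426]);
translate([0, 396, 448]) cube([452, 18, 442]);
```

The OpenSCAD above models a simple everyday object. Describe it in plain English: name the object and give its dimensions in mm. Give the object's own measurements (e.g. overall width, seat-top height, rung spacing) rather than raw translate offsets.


A chair. The seat is a 452×414×22 mm slab with its top at z = 448 mm, on four 45×45 mm corner legs (flush with the seat edges, standing on z = 0). A flat backrest 18 mm thick, 442 mm tall, spans the full seat width and rises from the seat top along its +y edge, rear face flush with the rear of the seat.


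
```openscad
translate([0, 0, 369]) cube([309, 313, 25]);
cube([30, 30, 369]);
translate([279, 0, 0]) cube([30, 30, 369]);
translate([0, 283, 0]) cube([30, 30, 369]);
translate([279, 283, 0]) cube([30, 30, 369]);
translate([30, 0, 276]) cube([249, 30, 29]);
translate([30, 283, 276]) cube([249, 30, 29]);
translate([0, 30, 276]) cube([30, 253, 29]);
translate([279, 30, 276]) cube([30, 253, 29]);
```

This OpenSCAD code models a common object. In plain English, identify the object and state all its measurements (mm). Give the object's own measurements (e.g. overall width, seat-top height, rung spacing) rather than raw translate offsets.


A simple wooden stool: a rectangular seat 309 mm (x) by 313 mm (y), 25 mm thick, top face at z = 394 mm, on four square legs, each 30×30 mm in cross-section. The legs rest on z = 0, each flush with a corner of the seat. Four stretchers, 30 mm wide and 29 mm tall, connect adjacent legs with their undersides at z = 276 mm, each running between the inner faces of the legs it joins and aligned with the legs' outer faces on the other axis.


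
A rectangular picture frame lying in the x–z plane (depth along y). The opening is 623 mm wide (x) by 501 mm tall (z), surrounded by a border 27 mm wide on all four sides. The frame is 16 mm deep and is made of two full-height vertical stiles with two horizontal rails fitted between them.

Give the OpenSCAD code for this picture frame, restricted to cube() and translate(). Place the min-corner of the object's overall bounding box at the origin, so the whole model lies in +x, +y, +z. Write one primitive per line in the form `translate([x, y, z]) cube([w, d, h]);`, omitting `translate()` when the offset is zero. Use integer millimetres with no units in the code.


cube([27, 16, 555]);
translate([650, 0, 0]) cube([27, 16, 555]);
translate([27, 0, 0]) cube([623, 16, 27]);
translate([27, 0, 528]) cube([623, 16, 27]);


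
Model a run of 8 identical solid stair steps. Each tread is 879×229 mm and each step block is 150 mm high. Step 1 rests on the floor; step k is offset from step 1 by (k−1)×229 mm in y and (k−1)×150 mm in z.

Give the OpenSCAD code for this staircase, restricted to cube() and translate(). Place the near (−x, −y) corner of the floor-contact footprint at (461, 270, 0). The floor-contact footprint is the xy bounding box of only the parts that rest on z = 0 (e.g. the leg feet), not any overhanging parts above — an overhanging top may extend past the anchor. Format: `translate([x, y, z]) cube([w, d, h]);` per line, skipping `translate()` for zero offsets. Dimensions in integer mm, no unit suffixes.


translate([461, 270, 0]) cube([879, 229, 150]);
translate([461, 499, 150]) cube([879, 229, 150]);
translate([461, 728, 300]) cube([879, 229, 150]);
translate([461, 957, 450]) cube([879, 229, 150]);
translate([461, 1186, 600]) cube([879, 229, 150]);
translate([461, 1415, 750]) cube([879, 229, 150]);
translate([461, 1644, 900]) cube([879, 229, 150]);
translate([461, 1873, 1050]) cube([879, 229, 150]);


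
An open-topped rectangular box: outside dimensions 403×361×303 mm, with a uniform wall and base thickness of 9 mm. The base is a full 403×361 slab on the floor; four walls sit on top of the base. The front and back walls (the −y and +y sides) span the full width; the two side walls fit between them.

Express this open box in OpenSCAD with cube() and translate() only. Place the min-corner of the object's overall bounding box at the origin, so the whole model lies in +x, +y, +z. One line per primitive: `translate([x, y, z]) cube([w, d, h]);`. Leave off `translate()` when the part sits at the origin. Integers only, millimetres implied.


cube([403, 361, 9]);
translate([0, 0, 9]) cube([403, 9, 294]);
translate([0, 352, 9]) cube([403, 9, 294]);
translate([0, 9, 9]) cube([9, 343, 294]);
translate([394, 9, 9]) cube([9, 343, 294]);


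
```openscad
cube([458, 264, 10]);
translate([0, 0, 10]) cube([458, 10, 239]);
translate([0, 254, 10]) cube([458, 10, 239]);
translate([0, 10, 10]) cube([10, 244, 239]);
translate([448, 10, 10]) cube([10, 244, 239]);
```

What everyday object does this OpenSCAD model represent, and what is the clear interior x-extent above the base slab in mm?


An open box. The internal width is 438 mm.

A 458×264 base slab with four walls standing on it — an open box. The base is 458 mm wide and the walls are 10 mm thick, so the internal width is 458 − 2 × 10 = 438 mm.


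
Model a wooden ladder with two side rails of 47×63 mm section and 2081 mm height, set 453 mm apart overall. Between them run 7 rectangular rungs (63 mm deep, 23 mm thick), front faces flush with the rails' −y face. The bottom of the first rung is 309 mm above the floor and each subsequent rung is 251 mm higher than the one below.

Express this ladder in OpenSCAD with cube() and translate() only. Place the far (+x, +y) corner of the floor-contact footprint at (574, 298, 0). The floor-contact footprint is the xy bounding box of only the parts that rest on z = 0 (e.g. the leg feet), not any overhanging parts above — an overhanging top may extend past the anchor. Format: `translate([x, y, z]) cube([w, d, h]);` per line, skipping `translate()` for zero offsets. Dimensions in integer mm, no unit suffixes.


translate([121, 235, 0]) cube([47, 63, 2081]);
translate([527, 235, 0]) cube([47, 63, 2081]);
translate([168, 235, 309]) cube([359, 63, 23]);
translate([168, 235, 560]) cube([359, 63, 23]);
translate([168, 235, 811]) cube([359, 63, 23]);
translate([168, 235, 1062]) cube([359, 63, 23]);
translate([168, 235, 1313]) cube([359, 63, 23]);
translate([168, 235, 1564]) cube([359, 63, 23]);
translate([168, 235, 1815]) cube([359, 63, 23]);


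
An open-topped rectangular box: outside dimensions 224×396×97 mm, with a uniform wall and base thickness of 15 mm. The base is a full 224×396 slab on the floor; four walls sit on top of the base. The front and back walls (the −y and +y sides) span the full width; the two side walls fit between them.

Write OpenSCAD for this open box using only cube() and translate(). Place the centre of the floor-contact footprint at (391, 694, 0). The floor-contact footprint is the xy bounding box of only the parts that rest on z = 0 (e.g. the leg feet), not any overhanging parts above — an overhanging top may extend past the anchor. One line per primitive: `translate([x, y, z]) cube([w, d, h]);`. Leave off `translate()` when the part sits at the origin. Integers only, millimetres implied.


translate([279, 496, 0]) cube([224, 396, 15]);
translate([279, 496, 15]) cube([224, 15, 82]);
translate([279, 877, 15]) cube([224, 15, 82]);
translate([279, 511, 15]) cube([15, 366, 82]);
translate([488, 511, 15]) cube([15, 366, 82]);


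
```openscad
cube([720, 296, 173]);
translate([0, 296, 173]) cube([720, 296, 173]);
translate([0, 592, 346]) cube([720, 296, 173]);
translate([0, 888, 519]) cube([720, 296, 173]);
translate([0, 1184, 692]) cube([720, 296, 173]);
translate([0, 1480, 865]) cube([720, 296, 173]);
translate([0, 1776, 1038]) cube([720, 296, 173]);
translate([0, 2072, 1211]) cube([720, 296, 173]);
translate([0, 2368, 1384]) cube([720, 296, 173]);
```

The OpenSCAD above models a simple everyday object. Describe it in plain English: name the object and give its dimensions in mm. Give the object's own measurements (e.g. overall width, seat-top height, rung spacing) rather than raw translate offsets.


A straight staircase of 9 solid steps. Each step is 720 mm wide (x), 296 mm deep (y, the going) and 173 mm tall (the rise). The first step rests on the floor; each subsequent step sits one going further in +y and one rise higher in +z, directly behind and above the previous step with no overlap.


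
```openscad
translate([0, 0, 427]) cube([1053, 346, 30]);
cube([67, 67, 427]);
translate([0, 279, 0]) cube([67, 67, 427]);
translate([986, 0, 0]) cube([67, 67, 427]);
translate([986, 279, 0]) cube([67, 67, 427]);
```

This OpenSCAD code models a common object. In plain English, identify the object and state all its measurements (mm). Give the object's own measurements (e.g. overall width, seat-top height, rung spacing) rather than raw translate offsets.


A bench: a 1053×346 mm seat slab, 30 mm thick, top at z = 457 mm, on four 67×67 mm square legs flush with the seat corners and standing on z = 0.


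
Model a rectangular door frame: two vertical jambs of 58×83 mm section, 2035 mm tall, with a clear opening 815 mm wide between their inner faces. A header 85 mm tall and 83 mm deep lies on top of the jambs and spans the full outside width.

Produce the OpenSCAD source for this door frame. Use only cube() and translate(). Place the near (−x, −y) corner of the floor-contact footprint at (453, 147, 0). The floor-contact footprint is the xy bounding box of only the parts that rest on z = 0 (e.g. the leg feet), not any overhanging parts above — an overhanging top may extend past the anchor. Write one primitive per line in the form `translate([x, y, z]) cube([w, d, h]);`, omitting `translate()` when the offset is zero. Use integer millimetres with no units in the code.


translate([453, 147, 0]) cube([58, 83, 2035]);
translate([1326, 147, 0]) cube([58, 83, 2035]);
translate([453, 147, 2035]) cube([931, 83, 85]);


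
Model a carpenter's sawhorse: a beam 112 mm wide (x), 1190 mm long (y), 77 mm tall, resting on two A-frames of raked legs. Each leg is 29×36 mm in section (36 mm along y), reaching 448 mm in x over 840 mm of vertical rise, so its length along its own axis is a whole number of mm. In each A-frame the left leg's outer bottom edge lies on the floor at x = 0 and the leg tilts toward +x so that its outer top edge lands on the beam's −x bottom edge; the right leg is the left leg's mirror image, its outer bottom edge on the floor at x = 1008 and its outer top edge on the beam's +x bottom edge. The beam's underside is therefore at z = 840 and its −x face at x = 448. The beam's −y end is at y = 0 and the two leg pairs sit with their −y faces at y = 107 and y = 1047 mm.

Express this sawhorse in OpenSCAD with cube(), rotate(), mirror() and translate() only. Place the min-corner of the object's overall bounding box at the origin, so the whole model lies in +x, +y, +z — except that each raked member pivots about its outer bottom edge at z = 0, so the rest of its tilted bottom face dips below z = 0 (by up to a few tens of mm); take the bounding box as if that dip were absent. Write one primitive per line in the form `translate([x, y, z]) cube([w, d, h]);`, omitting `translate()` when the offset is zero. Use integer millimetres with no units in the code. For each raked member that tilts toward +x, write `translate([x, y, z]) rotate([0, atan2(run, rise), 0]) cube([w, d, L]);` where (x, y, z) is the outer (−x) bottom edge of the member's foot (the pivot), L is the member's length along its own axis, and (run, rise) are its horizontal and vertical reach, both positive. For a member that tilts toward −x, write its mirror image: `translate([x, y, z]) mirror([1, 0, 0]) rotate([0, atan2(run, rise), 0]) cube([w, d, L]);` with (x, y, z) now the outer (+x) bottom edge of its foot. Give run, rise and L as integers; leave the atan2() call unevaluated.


translate([448, 0, 840]) cube([112, 1190, 77]);
translate([0, 107, 0]) rotate([0, atan2(448, 840), 0]) cube([29, 36, 952]);
translate([1008, 107, 0]) mirror([1, 0, 0]) rotate([0, atan2(448, 840), 0]) cube([29, 36, 952]);
translate([0, 1047, 0]) rotate([0, atan2(448, 840), 0]) cube([29, 36, 952]);
translate([1008, 1047, 0]) mirror([1, 0, 0]) rotate([0, atan2(448, 840), 0]) cube([29, 36, 952]);


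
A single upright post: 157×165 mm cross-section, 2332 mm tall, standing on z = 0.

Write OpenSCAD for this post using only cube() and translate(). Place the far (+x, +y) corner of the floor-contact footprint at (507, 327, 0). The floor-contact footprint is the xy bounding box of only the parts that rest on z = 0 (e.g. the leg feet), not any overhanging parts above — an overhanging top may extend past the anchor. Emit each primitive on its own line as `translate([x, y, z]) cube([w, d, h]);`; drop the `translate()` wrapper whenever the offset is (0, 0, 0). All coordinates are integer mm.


translate([350, 162, 0]) cube([157, 165, 2332]);


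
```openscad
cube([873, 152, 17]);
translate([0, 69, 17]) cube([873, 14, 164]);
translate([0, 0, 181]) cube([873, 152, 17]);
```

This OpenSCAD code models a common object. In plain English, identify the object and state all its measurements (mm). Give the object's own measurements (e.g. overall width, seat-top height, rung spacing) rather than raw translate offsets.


An I-beam lying along x, 873 mm long. Overall section height 198 mm. Two flanges 152 mm wide (y) and 17 mm thick, one on the floor and one at the top; a web 14 mm thick runs between them, centred on the flange width.


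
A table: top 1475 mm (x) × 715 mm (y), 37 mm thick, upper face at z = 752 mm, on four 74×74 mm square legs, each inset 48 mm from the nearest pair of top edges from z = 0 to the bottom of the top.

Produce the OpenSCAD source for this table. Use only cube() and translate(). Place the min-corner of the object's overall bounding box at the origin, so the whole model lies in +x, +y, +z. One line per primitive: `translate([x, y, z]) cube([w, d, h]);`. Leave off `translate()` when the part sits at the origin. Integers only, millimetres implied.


translate([0, 0, 715]) cube([1475, 715, 37]);
translate([48, 48, 0]) cube([74, 74, 715]);
translate([1353, 48, 0]) cube([74, 74, 715]);
translate([48, 593, 0]) cube([74, 74, 715]);
translate([1353, 593, 0]) cube([74, 74, 715]);


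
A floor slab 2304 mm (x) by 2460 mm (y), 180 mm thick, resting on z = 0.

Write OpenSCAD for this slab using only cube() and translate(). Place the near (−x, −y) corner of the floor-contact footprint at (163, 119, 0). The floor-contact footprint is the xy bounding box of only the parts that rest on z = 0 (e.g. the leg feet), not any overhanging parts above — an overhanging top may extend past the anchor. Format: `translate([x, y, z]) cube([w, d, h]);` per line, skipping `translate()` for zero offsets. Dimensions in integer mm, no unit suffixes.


translate([163, 119, 0]) cube([2304, 2460, 180]);
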